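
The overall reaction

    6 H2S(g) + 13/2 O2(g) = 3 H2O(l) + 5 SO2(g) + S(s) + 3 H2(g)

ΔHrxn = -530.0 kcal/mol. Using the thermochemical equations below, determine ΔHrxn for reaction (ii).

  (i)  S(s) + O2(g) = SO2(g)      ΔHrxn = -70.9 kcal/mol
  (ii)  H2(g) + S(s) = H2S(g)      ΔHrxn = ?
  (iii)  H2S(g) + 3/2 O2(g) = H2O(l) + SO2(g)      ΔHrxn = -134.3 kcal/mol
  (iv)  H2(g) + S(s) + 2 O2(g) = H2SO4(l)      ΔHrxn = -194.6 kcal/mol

ΔHrxn = -4.9 kcal/mol

(i) × 2: (2)·(-70.9) = -141.8 kcal/mol
(ii) reversed and × 3: contributes −3·x
(iii) × 3: (3)·(-134.3) = -402.9 kcal/mol
(iv): not needed.
-530.0 = (-141.8) + (-402.9) − 3·x
x = (-530.0 − (-544.7)) / (-3) = -4.9 kcal/mol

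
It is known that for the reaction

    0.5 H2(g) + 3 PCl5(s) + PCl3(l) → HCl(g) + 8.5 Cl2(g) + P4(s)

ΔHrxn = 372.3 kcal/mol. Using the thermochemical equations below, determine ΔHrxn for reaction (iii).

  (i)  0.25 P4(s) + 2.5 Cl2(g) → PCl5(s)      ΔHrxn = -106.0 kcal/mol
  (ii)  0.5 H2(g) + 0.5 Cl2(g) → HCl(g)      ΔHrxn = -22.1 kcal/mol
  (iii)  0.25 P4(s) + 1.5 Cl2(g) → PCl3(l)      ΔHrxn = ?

ΔHrxn = -76.4 kcal/mol

(i) reversed and × 3 (PCl5(s) must end up as a reactant; ×3 to match 3 PCl5(s) in the target): (-3)·(-106.0) = +318.0 kcal/mol
(ii) as written (HCl(g) already on the product side): -22.1 kcal/mol
(iii) reversed (reverse to put PCl3(l) on the reactant side): contributes −x
+372.3 = (+318.0) + (-22.1) − x
x = (+372.3 − (+295.9)) / (-1) = -76.4 kcal/mol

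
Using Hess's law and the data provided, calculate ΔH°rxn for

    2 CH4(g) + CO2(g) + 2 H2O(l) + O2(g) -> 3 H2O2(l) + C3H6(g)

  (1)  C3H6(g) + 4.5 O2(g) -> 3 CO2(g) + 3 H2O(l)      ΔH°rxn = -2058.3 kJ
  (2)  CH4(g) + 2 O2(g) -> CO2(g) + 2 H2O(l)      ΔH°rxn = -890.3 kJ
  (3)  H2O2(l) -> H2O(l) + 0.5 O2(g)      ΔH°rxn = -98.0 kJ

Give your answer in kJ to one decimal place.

(1) reversed: +2058.3 kJ
(2) × 2: (2)·(-890.3) = -1780.6 kJ
(3) reversed and × 3: (-3)·(-98.0) = +294.0 kJ
ΔH°rxn = (+2058.3) + (-1780.6) + (+294.0) = 571.7 kJ

ΔH°rxn = 571.7 kJ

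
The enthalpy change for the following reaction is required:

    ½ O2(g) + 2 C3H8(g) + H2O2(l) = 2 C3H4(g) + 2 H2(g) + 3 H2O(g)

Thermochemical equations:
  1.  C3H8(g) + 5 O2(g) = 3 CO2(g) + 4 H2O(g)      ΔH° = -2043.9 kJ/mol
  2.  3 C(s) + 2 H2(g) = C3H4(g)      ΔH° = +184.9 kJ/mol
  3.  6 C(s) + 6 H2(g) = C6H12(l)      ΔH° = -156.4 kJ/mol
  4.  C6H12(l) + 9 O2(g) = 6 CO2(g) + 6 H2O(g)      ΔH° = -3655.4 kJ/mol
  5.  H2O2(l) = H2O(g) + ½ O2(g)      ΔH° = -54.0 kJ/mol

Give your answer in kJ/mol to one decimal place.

ΔH° = 39.8 kJ/mol

eq. 1 × 2: (2)·(-2043.9) = -4087.8 kJ/mol
eq. 2 × 2: (2)·(+184.9) = +369.8 kJ/mol
eq. 3 reversed: +156.4 kJ/mol
eq. 4 reversed: +3655.4 kJ/mol
eq. 5 as written: -54.0 kJ/mol
Since enthalpy is a state function, ΔH° = (2)·(-2043.9) + (2)·(+184.9) + (-1)·(-156.4) + (-1)·(-3655.4) + (1)·(-54.0) = 39.8 kJ/mol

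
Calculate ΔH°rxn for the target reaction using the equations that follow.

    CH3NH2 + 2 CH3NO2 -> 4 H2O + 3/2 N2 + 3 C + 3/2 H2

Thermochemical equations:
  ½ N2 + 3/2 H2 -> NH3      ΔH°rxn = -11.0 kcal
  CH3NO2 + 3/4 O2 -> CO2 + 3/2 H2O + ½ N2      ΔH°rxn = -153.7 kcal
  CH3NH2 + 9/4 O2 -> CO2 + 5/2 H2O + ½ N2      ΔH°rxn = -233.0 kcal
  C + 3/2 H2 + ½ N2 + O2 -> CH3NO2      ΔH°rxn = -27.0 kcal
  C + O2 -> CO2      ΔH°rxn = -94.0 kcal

ΔH°rxn = -171.7 kcal

equation 1: not needed (NH3 appears nowhere else).
equation 2 as written: -153.7 kcal
equation 3 as written (CH3NH2 already on the reactant side): -233.0 kcal
equation 4 reversed: +27.0 kcal
equation 5 reversed and × 2: (-2)·(-94.0) = +188.0 kcal
ΔH°rxn = (-153.7) + (-233.0) + (+27.0) + (+188.0) = -171.7 kcal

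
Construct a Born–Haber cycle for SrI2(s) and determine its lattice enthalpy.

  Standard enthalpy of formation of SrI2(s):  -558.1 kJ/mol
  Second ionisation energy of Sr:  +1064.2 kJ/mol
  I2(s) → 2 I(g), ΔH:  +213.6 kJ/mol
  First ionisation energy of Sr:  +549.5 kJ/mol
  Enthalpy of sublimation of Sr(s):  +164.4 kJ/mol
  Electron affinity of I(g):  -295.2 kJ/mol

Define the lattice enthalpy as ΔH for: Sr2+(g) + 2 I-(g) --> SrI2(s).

U = -1959.4 kJ/mol

ΔHf° = 1·ΔHsub + 1·(ΣIE) + 1·D(I2) + 2·EA + U
-558.1 = 1·(+164.4) + 1·(+1613.7) + 1·(+213.6) + 2·(-295.2) + U
U = -558.1 − (+1401.3) = -1959.4 kJ/mol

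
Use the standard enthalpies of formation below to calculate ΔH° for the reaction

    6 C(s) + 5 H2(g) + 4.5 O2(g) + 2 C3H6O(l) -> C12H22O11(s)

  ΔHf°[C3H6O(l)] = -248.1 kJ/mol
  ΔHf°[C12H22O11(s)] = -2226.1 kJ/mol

ΔH° = -1729.9 kJ/mol

Products: 1·(-2226.1) = -2226.1
Reactants: 6·(+0.0) + 5·(+0.0) + 9/2·(+0.0) + 2·(-248.1) = -496.2
ΔH° = (-2226.1) − (-496.2) = -1729.9 kJ/mol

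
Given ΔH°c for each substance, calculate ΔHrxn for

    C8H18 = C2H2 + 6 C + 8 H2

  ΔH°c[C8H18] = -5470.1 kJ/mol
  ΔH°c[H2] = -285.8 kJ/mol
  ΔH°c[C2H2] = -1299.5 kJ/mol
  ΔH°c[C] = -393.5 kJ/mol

Using ΔH = Σ nΔHc°(reactants) − Σ nΔHc°(products):
= [1·(-5470.1)] − [1·(-1299.5) + 6·(-393.5) + 8·(-285.8)]
= 476.8 kJ/mol

ΔHrxn = 476.8 kJ/mol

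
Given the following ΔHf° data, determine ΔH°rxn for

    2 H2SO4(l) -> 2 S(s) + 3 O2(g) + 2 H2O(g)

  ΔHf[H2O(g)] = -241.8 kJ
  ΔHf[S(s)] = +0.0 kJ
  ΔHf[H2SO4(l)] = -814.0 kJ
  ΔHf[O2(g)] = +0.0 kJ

ΔH°rxn = 1144.4 kJ

Products: 2·(+0.0) + 3·(+0.0) + 2·(-241.8) = -483.6
Reactants: 2·(-814.0) = -1628.0
ΔH°rxn = (-483.6) − (-1628.0) = 1144.4 kJ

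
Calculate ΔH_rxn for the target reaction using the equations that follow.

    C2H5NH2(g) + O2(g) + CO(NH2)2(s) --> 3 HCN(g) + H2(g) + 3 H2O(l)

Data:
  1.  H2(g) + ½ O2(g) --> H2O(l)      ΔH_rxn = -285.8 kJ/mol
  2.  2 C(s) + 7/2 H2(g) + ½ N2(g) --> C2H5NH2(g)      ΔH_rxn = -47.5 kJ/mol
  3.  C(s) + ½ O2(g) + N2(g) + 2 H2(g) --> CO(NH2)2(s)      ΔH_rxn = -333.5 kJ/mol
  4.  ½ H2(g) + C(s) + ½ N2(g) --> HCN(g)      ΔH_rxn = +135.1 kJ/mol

eq. 1 × 3 (scale by 3 for the 3 H2O(l)): (3)·(-285.8) = -857.4 kJ/mol
eq. 2 reversed (reverse to put C2H5NH2(g) on the reactant side): +47.5 kJ/mol
eq. 3 reversed (CO(NH2)2(s) must end up as a reactant): +333.5 kJ/mol
eq. 4 × 3 (scale by 3 for the 3 HCN(g)): (3)·(+135.1) = +405.3 kJ/mol
By Hess's law, ΔH_rxn = (-857.4) + (+47.5) + (+333.5) + (+405.3) = -71.1 kJ/mol

ΔH_rxn = -71.1 kJ/mol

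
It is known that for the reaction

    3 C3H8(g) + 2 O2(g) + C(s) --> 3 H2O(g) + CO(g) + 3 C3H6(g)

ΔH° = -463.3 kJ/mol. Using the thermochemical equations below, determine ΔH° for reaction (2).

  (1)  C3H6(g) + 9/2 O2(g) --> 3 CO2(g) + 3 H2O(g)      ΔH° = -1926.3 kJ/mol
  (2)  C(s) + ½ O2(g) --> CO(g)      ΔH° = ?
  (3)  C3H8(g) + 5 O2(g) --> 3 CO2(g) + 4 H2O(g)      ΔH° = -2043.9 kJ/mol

ΔH° = -110.5 kJ/mol

(1) reversed and × 3: (-3)·(-1926.3) = +5778.9 kJ/mol
(2) as written: contributes x
(3) × 3: (3)·(-2043.9) = -6131.7 kJ/mol
-463.3 = (+5778.9) + (-6131.7) + x
x = (-463.3 − (-352.8)) / (1) = -110.5 kJ/mol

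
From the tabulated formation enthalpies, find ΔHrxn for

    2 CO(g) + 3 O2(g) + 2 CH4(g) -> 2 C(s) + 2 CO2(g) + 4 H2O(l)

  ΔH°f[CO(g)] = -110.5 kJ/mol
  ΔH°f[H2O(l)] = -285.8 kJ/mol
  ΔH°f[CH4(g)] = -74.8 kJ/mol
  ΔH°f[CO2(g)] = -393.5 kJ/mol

ΔHrxn = -1559.6 kJ/mol

Products: 2·(+0.0) + 2·(-393.5) + 4·(-285.8) = -1930.2
Reactants: 2·(-110.5) + 3·(+0.0) + 2·(-74.8) = -370.6
ΔHrxn = (-1930.2) − (-370.6) = -1559.6 kJ/mol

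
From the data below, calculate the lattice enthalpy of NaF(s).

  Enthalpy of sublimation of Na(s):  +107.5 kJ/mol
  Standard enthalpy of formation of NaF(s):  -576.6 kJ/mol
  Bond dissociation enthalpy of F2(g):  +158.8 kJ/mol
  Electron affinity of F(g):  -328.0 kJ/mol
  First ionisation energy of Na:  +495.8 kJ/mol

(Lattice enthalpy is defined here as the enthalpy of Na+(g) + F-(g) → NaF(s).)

ΔHf° = 1·ΔHsub + 1·(ΣIE) + 1/2·D(F2) + 1·EA + U
-576.6 = 1·(+107.5) + 1·(+495.8) + 1/2·(+158.8) + 1·(-328.0) + U
U = -576.6 − (+354.7) = -931.3 kJ/mol

U = -931.3 kJ/mol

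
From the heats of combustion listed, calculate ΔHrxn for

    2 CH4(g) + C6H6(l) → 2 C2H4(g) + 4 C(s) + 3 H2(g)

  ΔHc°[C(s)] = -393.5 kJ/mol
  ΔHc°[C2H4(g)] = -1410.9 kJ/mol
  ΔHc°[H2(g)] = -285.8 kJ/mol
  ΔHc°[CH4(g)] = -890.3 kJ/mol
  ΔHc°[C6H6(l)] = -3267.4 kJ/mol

ΔHrxn = 205.2 kJ/mol

Using ΔH = Σ nΔHc°(reactants) − Σ nΔHc°(products):
= [2·(-890.3) + 1·(-3267.4)] − [2·(-1410.9) + 4·(-393.5) + 3·(-285.8)]
= 205.2 kJ/mol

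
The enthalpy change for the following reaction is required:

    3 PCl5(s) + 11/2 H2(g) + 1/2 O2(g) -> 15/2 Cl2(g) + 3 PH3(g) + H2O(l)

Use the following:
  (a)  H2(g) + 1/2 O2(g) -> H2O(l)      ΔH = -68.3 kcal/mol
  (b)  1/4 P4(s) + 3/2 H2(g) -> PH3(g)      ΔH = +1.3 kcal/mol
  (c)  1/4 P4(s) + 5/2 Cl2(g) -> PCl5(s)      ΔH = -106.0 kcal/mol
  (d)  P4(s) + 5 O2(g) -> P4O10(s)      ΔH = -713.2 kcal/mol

ΔH = 253.6 kcal/mol

(a) as written: -68.3 kcal/mol
(b) × 3: (3)·(+1.3) = +3.9 kcal/mol
(c) reversed and × 3: (-3)·(-106.0) = +318.0 kcal/mol
(d): not needed.
Summing the manipulated equations, ΔH = (1)·(-68.3) + (3)·(+1.3) + (-3)·(-106.0) = 253.6 kcal/mol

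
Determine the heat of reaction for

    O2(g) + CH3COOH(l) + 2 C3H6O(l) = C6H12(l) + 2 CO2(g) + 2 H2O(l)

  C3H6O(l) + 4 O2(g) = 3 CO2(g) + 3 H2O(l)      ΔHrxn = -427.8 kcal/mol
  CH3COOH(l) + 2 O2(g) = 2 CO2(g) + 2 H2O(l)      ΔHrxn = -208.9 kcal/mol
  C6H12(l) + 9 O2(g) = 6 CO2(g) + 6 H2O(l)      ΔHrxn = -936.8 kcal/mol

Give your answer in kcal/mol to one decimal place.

equation 1 × 2 (×2 to match 2 C3H6O(l) in the target): (2)·(-427.8) = -855.6 kcal/mol
equation 2 as written (CH3COOH(l) already on the reactant side): -208.9 kcal/mol
equation 3 reversed (C6H12(l) must end up as a product): +936.8 kcal/mol
ΔHrxn = (2)·(-427.8) + (1)·(-208.9) + (-1)·(-936.8) = -127.7 kcal/mol

ΔHrxn = -127.7 kcal/mol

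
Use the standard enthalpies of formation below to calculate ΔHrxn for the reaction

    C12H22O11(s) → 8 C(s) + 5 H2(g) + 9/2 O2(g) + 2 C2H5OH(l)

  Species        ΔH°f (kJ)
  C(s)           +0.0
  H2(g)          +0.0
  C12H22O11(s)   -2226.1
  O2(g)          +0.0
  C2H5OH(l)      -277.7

ΔHrxn = 1670.7 kJ

Products: 8·(+0.0) + 5·(+0.0) + 9/2·(+0.0) + 2·(-277.7) = -555.4
Reactants: 1·(-2226.1) = -2226.1
ΔHrxn = (-555.4) − (-2226.1) = 1670.7 kJ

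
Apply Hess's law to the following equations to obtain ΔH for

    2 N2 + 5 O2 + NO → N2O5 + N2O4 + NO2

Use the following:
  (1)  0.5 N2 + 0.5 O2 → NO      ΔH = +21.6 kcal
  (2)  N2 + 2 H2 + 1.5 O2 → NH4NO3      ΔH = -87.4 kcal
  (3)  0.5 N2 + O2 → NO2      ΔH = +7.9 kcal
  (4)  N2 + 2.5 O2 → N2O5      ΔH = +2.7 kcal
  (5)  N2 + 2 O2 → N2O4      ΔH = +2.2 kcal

(1) reversed (NO must end up as a reactant): -21.6 kcal
(2): not needed (NH4NO3 appears nowhere else).
(3) as written (NO2 already on the product side): +7.9 kcal
(4) as written (N2O5 already on the product side): +2.7 kcal
(5) as written (N2O4 already on the product side): +2.2 kcal
ΔH = (-1)·(+21.6) + (1)·(+7.9) + (1)·(+2.7) + (1)·(+2.2) = -8.8 kcal

ΔH = -8.8 kcal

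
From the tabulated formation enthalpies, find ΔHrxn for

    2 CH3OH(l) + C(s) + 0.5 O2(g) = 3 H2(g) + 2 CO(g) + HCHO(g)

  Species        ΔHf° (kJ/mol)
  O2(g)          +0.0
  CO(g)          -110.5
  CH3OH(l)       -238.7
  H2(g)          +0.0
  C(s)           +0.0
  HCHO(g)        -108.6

ΔHrxn = 147.8 kJ/mol

Products: 3·(+0.0) + 2·(-110.5) + 1·(-108.6) = -329.6
Reactants: 2·(-238.7) + 1·(+0.0) + 1/2·(+0.0) = -477.4
ΔHrxn = (-329.6) − (-477.4) = 147.8 kJ/mol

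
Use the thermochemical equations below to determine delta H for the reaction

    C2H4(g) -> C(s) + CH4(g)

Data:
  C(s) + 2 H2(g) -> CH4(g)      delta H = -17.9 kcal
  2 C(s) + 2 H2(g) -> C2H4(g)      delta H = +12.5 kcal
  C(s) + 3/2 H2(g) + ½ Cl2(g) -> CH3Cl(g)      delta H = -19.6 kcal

equation 1 as written (CH4(g) already on the product side): -17.9 kcal
equation 2 reversed (C2H4(g) must end up as a reactant): -12.5 kcal
equation 3: not needed (CH3Cl(g) appears nowhere else).
delta H = (1)·(-17.9) + (-1)·(+12.5) = -30.4 kcal

delta H = -30.4 kcal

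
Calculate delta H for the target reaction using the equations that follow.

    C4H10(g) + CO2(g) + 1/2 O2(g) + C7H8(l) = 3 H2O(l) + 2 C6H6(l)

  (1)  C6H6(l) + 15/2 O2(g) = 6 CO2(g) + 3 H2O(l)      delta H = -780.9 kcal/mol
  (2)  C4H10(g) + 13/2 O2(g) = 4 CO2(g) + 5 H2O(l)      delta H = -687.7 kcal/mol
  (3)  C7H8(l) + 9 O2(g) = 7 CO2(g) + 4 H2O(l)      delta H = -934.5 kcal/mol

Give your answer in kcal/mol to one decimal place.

(1) reversed and × 2 (C6H6(l) must end up as a product; ×2 to match 2 C6H6(l) in the target): (-2)·(-780.9) = +1561.8 kcal/mol
(2) as written (C4H10(g) already on the reactant side): -687.7 kcal/mol
(3) as written (C7H8(l) already on the reactant side): -934.5 kcal/mol
Summing the manipulated equations, delta H = (-2)·(-780.9) + (1)·(-687.7) + (1)·(-934.5) = -60.4 kcal/mol

delta H = -60.4 kcal/mol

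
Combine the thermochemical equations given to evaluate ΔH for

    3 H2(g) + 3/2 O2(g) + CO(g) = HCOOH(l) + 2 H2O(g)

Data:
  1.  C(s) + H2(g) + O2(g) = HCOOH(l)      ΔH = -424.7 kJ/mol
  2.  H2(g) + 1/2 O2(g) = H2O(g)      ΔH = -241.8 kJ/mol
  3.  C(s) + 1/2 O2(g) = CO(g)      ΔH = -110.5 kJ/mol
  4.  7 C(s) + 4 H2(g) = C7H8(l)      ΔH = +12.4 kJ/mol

eq. 1 as written (HCOOH(l) already on the product side): -424.7 kJ/mol
eq. 2 × 2 (scale by 2 for the 2 H2O(g)): (2)·(-241.8) = -483.6 kJ/mol
eq. 3 reversed (reverse to put CO(g) on the reactant side): +110.5 kJ/mol
eq. 4: not needed (C7H8(l) appears nowhere else).
Summing the manipulated equations, ΔH = (-424.7) + (-483.6) + (+110.5) = -797.8 kJ/mol

ΔH = -797.8 kJ/mol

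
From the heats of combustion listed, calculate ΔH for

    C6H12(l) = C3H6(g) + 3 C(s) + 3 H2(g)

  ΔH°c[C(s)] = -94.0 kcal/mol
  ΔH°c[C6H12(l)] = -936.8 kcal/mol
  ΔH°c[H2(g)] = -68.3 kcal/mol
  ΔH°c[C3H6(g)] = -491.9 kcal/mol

Using ΔH = Σ nΔHc°(reactants) − Σ nΔHc°(products):
= [1·(-936.8)] − [1·(-491.9) + 3·(-94.0) + 3·(-68.3)]
= 42.0 kcal/mol

ΔH = 42.0 kcal/mol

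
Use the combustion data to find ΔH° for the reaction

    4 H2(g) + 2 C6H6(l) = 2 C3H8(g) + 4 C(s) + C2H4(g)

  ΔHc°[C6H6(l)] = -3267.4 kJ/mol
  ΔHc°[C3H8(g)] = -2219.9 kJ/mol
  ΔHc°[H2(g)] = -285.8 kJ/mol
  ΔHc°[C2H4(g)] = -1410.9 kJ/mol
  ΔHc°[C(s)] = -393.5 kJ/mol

Using ΔH = Σ nΔHc°(reactants) − Σ nΔHc°(products):
= [4·(-285.8) + 2·(-3267.4)] − [2·(-2219.9) + 4·(-393.5) + 1·(-1410.9)]
= -253.3 kJ/mol

ΔH° = -253.3 kJ/mol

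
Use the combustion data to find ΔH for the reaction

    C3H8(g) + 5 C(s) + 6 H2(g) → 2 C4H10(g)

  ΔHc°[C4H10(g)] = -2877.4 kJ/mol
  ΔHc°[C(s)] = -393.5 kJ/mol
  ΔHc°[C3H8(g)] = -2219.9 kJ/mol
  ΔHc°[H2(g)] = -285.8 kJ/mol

ΔH = -147.4 kJ/mol

Using ΔH = Σ nΔHc°(reactants) − Σ nΔHc°(products):
= [1·(-2219.9) + 5·(-393.5) + 6·(-285.8)] − [2·(-2877.4)]
= -147.4 kJ/mol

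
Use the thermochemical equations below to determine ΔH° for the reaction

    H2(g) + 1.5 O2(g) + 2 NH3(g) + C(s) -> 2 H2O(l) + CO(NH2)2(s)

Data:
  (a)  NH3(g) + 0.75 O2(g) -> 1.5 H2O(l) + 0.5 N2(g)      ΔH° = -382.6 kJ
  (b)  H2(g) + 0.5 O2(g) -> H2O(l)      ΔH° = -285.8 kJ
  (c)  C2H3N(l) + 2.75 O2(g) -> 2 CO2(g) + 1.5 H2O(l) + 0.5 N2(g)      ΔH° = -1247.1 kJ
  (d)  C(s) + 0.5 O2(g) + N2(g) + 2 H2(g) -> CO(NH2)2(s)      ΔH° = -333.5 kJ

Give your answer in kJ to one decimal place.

(a) × 2 (scale by 2 for the 2 NH3(g)): (2)·(-382.6) = -765.2 kJ
(b) reversed: +285.8 kJ
(c): not needed (CO2(g) appears nowhere else).
(d) as written (CO(NH2)2(s) already on the product side): -333.5 kJ
ΔH° = (-765.2) + (+285.8) + (-333.5) = -812.9 kJ

ΔH° = -812.9 kJ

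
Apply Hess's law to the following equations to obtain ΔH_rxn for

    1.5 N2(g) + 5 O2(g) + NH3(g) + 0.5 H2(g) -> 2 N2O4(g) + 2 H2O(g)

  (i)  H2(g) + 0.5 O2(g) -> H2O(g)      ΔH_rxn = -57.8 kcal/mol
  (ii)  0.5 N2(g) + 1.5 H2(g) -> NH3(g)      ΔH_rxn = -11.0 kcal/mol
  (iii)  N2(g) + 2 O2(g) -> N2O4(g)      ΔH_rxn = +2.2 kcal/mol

ΔH_rxn = -100.2 kcal/mol

(i) × 2: (2)·(-57.8) = -115.6 kcal/mol
(ii) reversed: +11.0 kcal/mol
(iii) × 2: (2)·(+2.2) = +4.4 kcal/mol
ΔH_rxn = (2)·(-57.8) + (-1)·(-11.0) + (2)·(+2.2) = -100.2 kcal/mol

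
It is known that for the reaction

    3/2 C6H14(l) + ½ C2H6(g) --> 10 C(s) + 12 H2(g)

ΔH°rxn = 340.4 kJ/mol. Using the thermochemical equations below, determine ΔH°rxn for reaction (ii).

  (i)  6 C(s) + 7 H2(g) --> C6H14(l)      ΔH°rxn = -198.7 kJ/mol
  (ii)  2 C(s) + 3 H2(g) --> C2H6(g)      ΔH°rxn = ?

ΔH°rxn = -84.7 kJ/mol

(i) reversed and × 3/2: (-3/2)·(-198.7) = +298.05 kJ/mol
(ii) reversed and × 1/2: contributes −1/2·x
+340.4 = (+298.05) − 1/2·x
x = (+340.4 − (+298.05)) / (-1/2) = -84.7 kJ/mol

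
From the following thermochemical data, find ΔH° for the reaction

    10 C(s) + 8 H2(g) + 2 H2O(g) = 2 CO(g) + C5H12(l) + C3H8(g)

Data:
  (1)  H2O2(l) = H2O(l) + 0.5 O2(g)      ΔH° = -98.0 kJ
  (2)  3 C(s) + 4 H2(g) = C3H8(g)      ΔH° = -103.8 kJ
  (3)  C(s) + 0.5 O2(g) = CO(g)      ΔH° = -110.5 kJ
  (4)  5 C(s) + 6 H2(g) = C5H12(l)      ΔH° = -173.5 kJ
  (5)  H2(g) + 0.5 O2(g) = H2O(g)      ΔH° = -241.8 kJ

(1): not needed.
(2) as written: -103.8 kJ
(3) × 2: (2)·(-110.5) = -221.0 kJ
(4) as written: -173.5 kJ
(5) reversed and × 2: (-2)·(-241.8) = +483.6 kJ
Combining the equations, ΔH° = (1)·(-103.8) + (2)·(-110.5) + (1)·(-173.5) + (-2)·(-241.8) = -14.7 kJ

ΔH° = -14.7 kJ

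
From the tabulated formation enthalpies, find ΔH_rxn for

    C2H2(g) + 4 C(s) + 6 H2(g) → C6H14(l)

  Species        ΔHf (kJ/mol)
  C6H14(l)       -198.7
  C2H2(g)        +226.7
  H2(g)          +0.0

Products: 1·(-198.7) = -198.7
Reactants: 1·(+226.7) + 4·(+0.0) + 6·(+0.0) = +226.7
ΔH_rxn = (-198.7) − (+226.7) = -425.4 kJ/mol

ΔH_rxn = -425.4 kJ/mol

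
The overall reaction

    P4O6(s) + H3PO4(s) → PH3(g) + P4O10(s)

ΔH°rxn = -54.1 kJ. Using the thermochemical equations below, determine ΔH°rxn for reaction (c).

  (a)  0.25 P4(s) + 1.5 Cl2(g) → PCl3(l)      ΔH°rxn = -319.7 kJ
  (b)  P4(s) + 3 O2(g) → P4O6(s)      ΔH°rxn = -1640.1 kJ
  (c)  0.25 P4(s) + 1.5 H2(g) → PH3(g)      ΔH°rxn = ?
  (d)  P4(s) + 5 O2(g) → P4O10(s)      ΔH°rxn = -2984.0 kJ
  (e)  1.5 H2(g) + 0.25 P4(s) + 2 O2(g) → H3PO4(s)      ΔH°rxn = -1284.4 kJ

(a): not needed.
(b) reversed: +1640.1 kJ
(c) as written: contributes x
(d) as written: -2984.0 kJ
(e) reversed: +1284.4 kJ
-54.1 = (+1640.1) + (-2984.0) + (+1284.4) + x
x = (-54.1 − (-59.5)) / (1) = 5.4 kJ

ΔH°rxn = 5.4 kJ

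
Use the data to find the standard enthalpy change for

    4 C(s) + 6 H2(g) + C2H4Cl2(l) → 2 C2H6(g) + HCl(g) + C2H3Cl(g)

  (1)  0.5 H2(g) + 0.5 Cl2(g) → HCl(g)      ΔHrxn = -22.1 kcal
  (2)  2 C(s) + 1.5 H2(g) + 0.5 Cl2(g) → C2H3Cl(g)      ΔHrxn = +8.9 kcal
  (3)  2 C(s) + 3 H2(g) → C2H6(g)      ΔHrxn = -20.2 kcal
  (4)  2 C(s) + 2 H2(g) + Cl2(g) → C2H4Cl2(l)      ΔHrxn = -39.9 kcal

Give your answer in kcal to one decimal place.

(1) as written: -22.1 kcal
(2) as written: +8.9 kcal
(3) × 2: (2)·(-20.2) = -40.4 kcal
(4) reversed: +39.9 kcal
By Hess's law, ΔHrxn = (1)·(-22.1) + (1)·(+8.9) + (2)·(-20.2) + (-1)·(-39.9) = -13.7 kcal

ΔHrxn = -13.7 kcal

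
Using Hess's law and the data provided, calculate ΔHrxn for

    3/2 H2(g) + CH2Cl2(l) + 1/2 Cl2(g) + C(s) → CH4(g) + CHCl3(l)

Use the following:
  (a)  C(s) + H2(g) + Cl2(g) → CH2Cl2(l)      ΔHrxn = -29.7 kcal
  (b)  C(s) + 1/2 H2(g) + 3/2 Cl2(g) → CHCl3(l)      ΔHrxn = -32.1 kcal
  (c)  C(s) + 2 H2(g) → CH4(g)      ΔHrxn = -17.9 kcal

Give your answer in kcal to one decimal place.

(a) reversed: +29.7 kcal
(b) as written: -32.1 kcal
(c) as written: -17.9 kcal
Summing the manipulated equations, ΔHrxn = (-1)·(-29.7) + (1)·(-32.1) + (1)·(-17.9) = -20.3 kcal

ΔHrxn = -20.3 kcal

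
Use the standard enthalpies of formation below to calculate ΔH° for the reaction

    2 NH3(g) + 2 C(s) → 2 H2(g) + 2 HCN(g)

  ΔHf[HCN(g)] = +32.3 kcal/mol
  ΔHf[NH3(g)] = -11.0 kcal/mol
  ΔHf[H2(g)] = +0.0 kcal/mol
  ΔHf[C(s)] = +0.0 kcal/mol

ΔH° = 86.6 kcal/mol

Products: 2·(+0.0) + 2·(+32.3) = +64.6
Reactants: 2·(-11.0) + 2·(+0.0) = -22.0
ΔH° = (+64.6) − (-22.0) = 86.6 kcal/mol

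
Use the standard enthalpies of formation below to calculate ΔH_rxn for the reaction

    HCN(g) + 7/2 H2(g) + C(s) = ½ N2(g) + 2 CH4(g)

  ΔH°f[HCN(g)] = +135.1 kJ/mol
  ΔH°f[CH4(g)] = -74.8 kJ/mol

ΔH_rxn = -284.7 kJ/mol

Products: 1/2·(+0.0) + 2·(-74.8) = -149.6
Reactants: 1·(+135.1) + 7/2·(+0.0) + 1·(+0.0) = +135.1
ΔH_rxn = (-149.6) − (+135.1) = -284.7 kJ/mol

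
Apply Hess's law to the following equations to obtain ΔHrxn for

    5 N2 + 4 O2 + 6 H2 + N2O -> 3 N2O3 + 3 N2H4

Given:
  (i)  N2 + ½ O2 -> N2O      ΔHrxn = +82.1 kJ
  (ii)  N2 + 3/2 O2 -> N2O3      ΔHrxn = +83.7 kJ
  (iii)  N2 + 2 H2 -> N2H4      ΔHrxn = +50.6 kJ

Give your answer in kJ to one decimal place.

(i) reversed (N2O must end up as a reactant): -82.1 kJ
(ii) × 3 (scale by 3 for the 3 N2O3): (3)·(+83.7) = +251.1 kJ
(iii) × 3 (scale by 3 for the 3 N2H4): (3)·(+50.6) = +151.8 kJ
ΔHrxn = (-1)·(+82.1) + (3)·(+83.7) + (3)·(+50.6) = 320.8 kJ

ΔHrxn = 320.8 kJ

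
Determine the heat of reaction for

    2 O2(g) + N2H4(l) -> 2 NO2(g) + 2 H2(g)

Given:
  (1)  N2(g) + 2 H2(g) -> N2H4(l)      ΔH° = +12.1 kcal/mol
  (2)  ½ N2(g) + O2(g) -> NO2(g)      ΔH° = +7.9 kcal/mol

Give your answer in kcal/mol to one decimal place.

ΔH° = 3.7 kcal/mol

(1) reversed: -12.1 kcal/mol
(2) × 2: (2)·(+7.9) = +15.8 kcal/mol
Summing the manipulated equations, ΔH° = (-12.1) + (+15.8) = 3.7 kcal/mol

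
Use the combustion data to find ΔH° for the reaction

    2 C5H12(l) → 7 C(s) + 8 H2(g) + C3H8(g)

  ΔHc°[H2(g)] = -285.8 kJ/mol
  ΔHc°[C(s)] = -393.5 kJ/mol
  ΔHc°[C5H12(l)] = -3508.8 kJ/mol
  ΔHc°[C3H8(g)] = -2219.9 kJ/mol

With combustion enthalpies, reactants minus products:
= [2·(-3508.8)] − [7·(-393.5) + 8·(-285.8) + 1·(-2219.9)]
= 243.2 kJ/mol

ΔH° = 243.2 kJ/mol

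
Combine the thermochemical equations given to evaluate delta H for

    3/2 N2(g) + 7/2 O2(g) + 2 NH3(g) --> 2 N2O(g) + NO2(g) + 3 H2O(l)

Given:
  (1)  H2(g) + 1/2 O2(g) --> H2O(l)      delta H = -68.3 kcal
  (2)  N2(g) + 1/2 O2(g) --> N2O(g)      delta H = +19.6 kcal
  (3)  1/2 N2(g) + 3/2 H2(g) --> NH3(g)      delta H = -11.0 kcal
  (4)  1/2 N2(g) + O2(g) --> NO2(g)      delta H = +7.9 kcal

(1) × 3 (scale by 3 for the 3 H2O(l)): (3)·(-68.3) = -204.9 kcal
(2) × 2 (scale by 2 for the 2 N2O(g)): (2)·(+19.6) = +39.2 kcal
(3) reversed and × 2 (reverse to put NH3(g) on the reactant side; ×2 to match 2 NH3(g) in the target): (-2)·(-11.0) = +22.0 kcal
(4) as written (NO2(g) already on the product side): +7.9 kcal
delta H = (3)·(-68.3) + (2)·(+19.6) + (-2)·(-11.0) + (1)·(+7.9) = -135.8 kcal

delta H = -135.8 kcal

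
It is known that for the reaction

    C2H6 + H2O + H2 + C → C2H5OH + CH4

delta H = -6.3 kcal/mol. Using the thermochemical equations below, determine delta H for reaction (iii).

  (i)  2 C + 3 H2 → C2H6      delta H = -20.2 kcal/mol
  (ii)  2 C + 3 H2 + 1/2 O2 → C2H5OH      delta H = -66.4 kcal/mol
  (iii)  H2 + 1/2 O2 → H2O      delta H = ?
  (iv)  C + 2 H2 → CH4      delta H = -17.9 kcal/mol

delta H = -57.8 kcal/mol

(i) reversed: +20.2 kcal/mol
(ii) as written: -66.4 kcal/mol
(iii) reversed: contributes −x
(iv) as written: -17.9 kcal/mol
-6.3 = (+20.2) + (-66.4) + (-17.9) − x
x = (-6.3 − (-64.1)) / (-1) = -57.8 kcal/mol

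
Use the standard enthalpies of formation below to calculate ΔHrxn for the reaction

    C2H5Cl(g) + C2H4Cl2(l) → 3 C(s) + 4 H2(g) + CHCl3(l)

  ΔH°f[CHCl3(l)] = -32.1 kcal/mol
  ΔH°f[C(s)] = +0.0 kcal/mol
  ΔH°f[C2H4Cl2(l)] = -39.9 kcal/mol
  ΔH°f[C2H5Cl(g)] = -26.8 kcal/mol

Products: 3·(+0.0) + 4·(+0.0) + 1·(-32.1) = -32.1
Reactants: 1·(-26.8) + 1·(-39.9) = -66.7
ΔHrxn = (-32.1) − (-66.7) = 34.6 kcal/mol

ΔHrxn = 34.6 kcal/mol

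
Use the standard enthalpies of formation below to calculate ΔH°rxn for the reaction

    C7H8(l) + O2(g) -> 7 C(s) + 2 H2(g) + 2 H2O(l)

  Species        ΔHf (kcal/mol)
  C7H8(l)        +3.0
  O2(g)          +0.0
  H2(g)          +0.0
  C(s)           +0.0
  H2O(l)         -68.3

Products: 7·(+0.0) + 2·(+0.0) + 2·(-68.3) = -136.6
Reactants: 1·(+3.0) + 1·(+0.0) = +3.0
ΔH°rxn = (-136.6) − (+3.0) = -139.6 kcal/mol

ΔH°rxn = -139.6 kcal/mol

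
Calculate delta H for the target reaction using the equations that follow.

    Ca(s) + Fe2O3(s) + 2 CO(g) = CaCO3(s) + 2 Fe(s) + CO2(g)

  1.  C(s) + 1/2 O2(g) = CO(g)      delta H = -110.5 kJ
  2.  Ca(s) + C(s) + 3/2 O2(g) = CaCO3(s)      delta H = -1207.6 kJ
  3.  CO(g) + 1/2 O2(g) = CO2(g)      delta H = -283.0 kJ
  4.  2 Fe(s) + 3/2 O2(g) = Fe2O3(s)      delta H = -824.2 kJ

delta H = -555.9 kJ

eq. 1 reversed: +110.5 kJ
eq. 2 as written: -1207.6 kJ
eq. 3 as written: -283.0 kJ
eq. 4 reversed: +824.2 kJ
delta H = (-1)·(-110.5) + (1)·(-1207.6) + (1)·(-283.0) + (-1)·(-824.2) = -555.9 kJ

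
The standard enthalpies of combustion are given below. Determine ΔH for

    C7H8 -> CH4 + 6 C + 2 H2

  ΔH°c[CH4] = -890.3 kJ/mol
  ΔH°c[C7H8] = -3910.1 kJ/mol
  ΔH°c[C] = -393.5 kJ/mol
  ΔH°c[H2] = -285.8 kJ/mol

ΔH = -87.2 kJ/mol

With combustion enthalpies, reactants minus products:
= [1·(-3910.1)] − [1·(-890.3) + 6·(-393.5) + 2·(-285.8)]
= -87.2 kJ/mol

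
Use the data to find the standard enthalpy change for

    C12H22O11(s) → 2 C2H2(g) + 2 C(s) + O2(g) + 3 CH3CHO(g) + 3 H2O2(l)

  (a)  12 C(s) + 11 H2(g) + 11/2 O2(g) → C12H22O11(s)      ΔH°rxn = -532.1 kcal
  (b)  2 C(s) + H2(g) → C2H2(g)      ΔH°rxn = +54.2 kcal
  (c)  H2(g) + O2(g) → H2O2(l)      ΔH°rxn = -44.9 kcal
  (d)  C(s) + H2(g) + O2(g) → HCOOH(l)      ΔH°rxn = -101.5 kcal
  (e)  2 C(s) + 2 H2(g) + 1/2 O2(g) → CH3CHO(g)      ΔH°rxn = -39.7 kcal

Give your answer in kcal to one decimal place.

ΔH°rxn = 386.7 kcal

(a) reversed (reverse to put C12H22O11(s) on the reactant side): +532.1 kcal
(b) × 2 (×2 to match 2 C2H2(g) in the target): (2)·(+54.2) = +108.4 kcal
(c) × 3 (×3 to match 3 H2O2(l) in the target): (3)·(-44.9) = -134.7 kcal
(d): not needed (HCOOH(l) appears nowhere else).
(e) × 3 (×3 to match 3 CH3CHO(g) in the target): (3)·(-39.7) = -119.1 kcal
Summing the manipulated equations, ΔH°rxn = (+532.1) + (+108.4) + (-134.7) + (-119.1) = 386.7 kcal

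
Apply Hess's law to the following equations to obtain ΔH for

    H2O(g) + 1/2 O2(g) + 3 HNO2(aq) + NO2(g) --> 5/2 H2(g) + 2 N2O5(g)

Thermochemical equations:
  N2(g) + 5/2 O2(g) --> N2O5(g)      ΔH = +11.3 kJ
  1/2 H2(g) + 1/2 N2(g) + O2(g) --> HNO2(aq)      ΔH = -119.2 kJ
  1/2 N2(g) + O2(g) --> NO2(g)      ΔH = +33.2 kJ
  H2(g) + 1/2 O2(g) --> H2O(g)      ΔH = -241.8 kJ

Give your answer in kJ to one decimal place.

equation 1 × 2: (2)·(+11.3) = +22.6 kJ
equation 2 reversed and × 3: (-3)·(-119.2) = +357.6 kJ
equation 3 reversed: -33.2 kJ
equation 4 reversed: +241.8 kJ
Summing the manipulated equations, ΔH = (2)·(+11.3) + (-3)·(-119.2) + (-1)·(+33.2) + (-1)·(-241.8) = 588.8 kJ

ΔH = 588.8 kJ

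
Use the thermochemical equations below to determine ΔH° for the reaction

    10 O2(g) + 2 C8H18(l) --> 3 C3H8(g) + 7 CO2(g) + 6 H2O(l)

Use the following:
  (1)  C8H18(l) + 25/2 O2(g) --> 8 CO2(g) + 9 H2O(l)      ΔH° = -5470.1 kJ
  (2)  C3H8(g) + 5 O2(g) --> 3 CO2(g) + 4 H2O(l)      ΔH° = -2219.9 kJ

ΔH° = -4280.5 kJ

(1) × 2 (scale by 2 for the 2 C8H18(l)): (2)·(-5470.1) = -10940.2 kJ
(2) reversed and × 3 (C3H8(g) must end up as a product; ×3 to match 3 C3H8(g) in the target): (-3)·(-2219.9) = +6659.7 kJ
By Hess's law, ΔH° = (2)·(-5470.1) + (-3)·(-2219.9) = -4280.5 kJ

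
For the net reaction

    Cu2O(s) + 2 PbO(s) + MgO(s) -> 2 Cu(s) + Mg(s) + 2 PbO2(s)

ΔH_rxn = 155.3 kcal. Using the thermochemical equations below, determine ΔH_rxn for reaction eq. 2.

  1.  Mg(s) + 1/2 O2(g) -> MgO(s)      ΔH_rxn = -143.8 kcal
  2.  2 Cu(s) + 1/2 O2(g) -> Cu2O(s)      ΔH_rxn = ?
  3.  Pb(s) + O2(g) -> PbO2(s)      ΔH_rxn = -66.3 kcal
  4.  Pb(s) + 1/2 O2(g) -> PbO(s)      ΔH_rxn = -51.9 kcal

eq. 1 reversed (MgO(s) must end up as a reactant): +143.8 kcal
eq. 2 reversed (reverse to put Cu2O(s) on the reactant side): contributes −x
eq. 3 × 2 (scale by 2 for the 2 PbO2(s)): (2)·(-66.3) = -132.6 kcal
eq. 4 reversed and × 2 (reverse to put PbO(s) on the reactant side; ×2 to match 2 PbO(s) in the target): (-2)·(-51.9) = +103.8 kcal
+155.3 = (+143.8) + (-132.6) + (+103.8) − x
x = (+155.3 − (+115.0)) / (-1) = -40.3 kcal

ΔH_rxn = -40.3 kcal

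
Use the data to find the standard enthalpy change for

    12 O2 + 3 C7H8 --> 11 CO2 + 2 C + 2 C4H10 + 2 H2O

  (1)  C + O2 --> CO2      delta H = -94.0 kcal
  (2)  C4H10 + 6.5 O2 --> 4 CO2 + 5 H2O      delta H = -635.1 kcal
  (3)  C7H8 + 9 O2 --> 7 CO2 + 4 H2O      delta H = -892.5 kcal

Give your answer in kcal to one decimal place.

delta H = -1219.3 kcal

(1) reversed and × 2 (reverse to put C on the product side; scale by 2 for the 2 C): (-2)·(-94.0) = +188.0 kcal
(2) reversed and × 2 (reverse to put C4H10 on the product side; ×2 to match 2 C4H10 in the target): (-2)·(-635.1) = +1270.2 kcal
(3) × 3 (×3 to match 3 C7H8 in the target): (3)·(-892.5) = -2677.5 kcal
Summing the manipulated equations, delta H = (-2)·(-94.0) + (-2)·(-635.1) + (3)·(-892.5) = -1219.3 kcal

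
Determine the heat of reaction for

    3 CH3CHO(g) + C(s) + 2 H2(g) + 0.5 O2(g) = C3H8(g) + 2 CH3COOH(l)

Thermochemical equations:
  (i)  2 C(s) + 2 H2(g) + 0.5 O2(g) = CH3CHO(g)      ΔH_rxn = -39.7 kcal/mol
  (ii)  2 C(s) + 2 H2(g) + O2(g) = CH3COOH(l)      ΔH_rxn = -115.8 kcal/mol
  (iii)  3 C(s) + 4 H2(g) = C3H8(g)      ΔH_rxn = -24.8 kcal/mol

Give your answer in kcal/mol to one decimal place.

(i) reversed and × 3 (reverse to put CH3CHO(g) on the reactant side; ×3 to match 3 CH3CHO(g) in the target): (-3)·(-39.7) = +119.1 kcal/mol
(ii) × 2 (scale by 2 for the 2 CH3COOH(l)): (2)·(-115.8) = -231.6 kcal/mol
(iii) as written (C3H8(g) already on the product side): -24.8 kcal/mol
ΔH_rxn = (+119.1) + (-231.6) + (-24.8) = -137.3 kcal/mol

ΔH_rxn = -137.3 kcal/mol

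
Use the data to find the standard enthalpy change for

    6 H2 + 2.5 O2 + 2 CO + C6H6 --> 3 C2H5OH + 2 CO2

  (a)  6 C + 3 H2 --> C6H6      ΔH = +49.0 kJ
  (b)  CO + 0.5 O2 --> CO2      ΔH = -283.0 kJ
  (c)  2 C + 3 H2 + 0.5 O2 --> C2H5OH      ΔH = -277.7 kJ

(a) reversed: -49.0 kJ
(b) × 2: (2)·(-283.0) = -566.0 kJ
(c) × 3: (3)·(-277.7) = -833.1 kJ
Combining the equations, ΔH = (-1)·(+49.0) + (2)·(-283.0) + (3)·(-277.7) = -1448.1 kJ

ΔH = -1448.1 kJ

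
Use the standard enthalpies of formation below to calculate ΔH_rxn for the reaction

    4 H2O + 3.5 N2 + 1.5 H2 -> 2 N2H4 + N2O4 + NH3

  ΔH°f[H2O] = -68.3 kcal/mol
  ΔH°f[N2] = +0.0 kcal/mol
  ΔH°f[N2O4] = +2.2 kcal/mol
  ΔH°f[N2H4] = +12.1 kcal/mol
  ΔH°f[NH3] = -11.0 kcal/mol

Products: 2·(+12.1) + 1·(+2.2) + 1·(-11.0) = +15.4
Reactants: 4·(-68.3) + 7/2·(+0.0) + 3/2·(+0.0) = -273.2
ΔH_rxn = (+15.4) − (-273.2) = 288.6 kcal/mol

ΔH_rxn = 288.6 kcal/mol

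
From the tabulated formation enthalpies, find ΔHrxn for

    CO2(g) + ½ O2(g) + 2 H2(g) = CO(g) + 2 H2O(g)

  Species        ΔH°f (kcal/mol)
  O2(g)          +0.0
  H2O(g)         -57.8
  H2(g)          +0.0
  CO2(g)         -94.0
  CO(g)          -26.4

ΔHrxn = -48.0 kcal/mol

Products: 1·(-26.4) + 2·(-57.8) = -142.0
Reactants: 1·(-94.0) + 1/2·(+0.0) + 2·(+0.0) = -94.0
ΔHrxn = (-142.0) − (-94.0) = -48.0 kcal/mol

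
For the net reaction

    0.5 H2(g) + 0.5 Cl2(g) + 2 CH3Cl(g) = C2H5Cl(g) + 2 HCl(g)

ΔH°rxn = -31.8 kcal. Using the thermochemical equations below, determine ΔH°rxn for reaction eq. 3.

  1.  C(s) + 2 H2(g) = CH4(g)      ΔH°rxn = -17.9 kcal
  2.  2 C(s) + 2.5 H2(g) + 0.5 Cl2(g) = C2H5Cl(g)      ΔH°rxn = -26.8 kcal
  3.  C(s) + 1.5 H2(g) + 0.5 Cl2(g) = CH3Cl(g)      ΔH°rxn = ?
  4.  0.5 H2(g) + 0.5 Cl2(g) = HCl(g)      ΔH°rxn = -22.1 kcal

eq. 1: not needed.
eq. 2 as written: -26.8 kcal
eq. 3 reversed and × 2: contributes −2·x
eq. 4 × 2: (2)·(-22.1) = -44.2 kcal
-31.8 = (-26.8) + (-44.2) − 2·x
x = (-31.8 − (-71.0)) / (-2) = -19.6 kcal

ΔH°rxn = -19.6 kcal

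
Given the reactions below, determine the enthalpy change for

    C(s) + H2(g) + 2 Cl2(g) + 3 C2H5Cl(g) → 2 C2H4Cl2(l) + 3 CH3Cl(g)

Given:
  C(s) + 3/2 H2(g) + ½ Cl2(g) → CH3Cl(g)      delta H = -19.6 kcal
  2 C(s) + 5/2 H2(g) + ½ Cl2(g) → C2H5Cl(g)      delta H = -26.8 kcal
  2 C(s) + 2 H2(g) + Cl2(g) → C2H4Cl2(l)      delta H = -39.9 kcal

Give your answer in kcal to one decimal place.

delta H = -58.2 kcal

equation 1 × 3: (3)·(-19.6) = -58.8 kcal
equation 2 reversed and × 3: (-3)·(-26.8) = +80.4 kcal
equation 3 × 2: (2)·(-39.9) = -79.8 kcal
By Hess's law, delta H = (-58.8) + (+80.4) + (-79.8) = -58.2 kcal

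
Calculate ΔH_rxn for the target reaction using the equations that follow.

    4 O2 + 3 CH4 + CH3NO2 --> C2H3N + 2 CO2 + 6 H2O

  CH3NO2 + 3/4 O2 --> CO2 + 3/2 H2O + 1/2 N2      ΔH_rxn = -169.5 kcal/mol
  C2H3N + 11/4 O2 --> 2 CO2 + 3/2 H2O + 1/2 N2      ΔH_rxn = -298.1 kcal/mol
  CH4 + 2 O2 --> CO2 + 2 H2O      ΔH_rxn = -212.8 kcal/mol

ΔH_rxn = -509.8 kcal/mol

equation 1 as written: -169.5 kcal/mol
equation 2 reversed: +298.1 kcal/mol
equation 3 × 3: (3)·(-212.8) = -638.4 kcal/mol
Combining the equations, ΔH_rxn = (-169.5) + (+298.1) + (-638.4) = -509.8 kcal/mol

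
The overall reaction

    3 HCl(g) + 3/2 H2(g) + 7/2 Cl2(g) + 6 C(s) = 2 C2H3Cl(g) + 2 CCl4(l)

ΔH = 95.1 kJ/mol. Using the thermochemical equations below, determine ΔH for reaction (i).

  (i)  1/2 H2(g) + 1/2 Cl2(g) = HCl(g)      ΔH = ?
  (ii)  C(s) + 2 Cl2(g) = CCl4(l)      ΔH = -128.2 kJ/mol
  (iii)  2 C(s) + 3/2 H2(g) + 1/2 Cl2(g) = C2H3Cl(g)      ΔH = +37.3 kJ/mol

(i) reversed and × 3: contributes −3·x
(ii) × 2: (2)·(-128.2) = -256.4 kJ/mol
(iii) × 2: (2)·(+37.3) = +74.6 kJ/mol
+95.1 = (-256.4) + (+74.6) − 3·x
x = (+95.1 − (-181.8)) / (-3) = -92.3 kJ/mol

ΔH = -92.3 kJ/mol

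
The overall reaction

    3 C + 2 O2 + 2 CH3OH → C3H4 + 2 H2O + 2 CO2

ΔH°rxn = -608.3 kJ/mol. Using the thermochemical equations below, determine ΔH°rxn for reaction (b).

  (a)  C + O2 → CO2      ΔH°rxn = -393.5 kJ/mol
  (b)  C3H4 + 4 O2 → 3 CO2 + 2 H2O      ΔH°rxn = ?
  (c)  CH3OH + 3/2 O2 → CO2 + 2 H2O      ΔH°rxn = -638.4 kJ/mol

(a) × 3 (×3 to match 3 C in the target): (3)·(-393.5) = -1180.5 kJ/mol
(b) reversed (C3H4 must end up as a product): contributes −x
(c) × 2 (×2 to match 2 CH3OH in the target): (2)·(-638.4) = -1276.8 kJ/mol
-608.3 = (-1180.5) + (-1276.8) − x
x = (-608.3 − (-2457.3)) / (-1) = -1849.0 kJ/mol

ΔH°rxn = -1849.0 kJ/mol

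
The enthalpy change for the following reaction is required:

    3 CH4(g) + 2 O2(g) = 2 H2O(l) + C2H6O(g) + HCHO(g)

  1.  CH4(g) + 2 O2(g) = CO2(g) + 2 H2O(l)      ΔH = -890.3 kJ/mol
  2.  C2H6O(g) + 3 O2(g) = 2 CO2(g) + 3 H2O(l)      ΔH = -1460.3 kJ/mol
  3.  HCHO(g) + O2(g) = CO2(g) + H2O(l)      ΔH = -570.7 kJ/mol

ΔH = -639.9 kJ/mol

eq. 1 × 3 (×3 to match 3 CH4(g) in the target): (3)·(-890.3) = -2670.9 kJ/mol
eq. 2 reversed (reverse to put C2H6O(g) on the product side): +1460.3 kJ/mol
eq. 3 reversed (HCHO(g) must end up as a product): +570.7 kJ/mol
Summing the manipulated equations, ΔH = (3)·(-890.3) + (-1)·(-1460.3) + (-1)·(-570.7) = -639.9 kJ/mol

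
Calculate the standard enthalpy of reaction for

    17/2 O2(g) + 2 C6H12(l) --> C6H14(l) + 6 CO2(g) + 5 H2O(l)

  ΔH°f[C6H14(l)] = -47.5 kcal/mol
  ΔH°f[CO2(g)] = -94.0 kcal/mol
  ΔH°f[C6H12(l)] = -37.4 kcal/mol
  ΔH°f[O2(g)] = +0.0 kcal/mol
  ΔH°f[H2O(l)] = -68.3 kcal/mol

ΔH_rxn = -878.2 kcal/mol

Products: 1·(-47.5) + 6·(-94.0) + 5·(-68.3) = -953.0
Reactants: 17/2·(+0.0) + 2·(-37.4) = -74.8
ΔH_rxn = (-953.0) − (-74.8) = -878.2 kcal/mol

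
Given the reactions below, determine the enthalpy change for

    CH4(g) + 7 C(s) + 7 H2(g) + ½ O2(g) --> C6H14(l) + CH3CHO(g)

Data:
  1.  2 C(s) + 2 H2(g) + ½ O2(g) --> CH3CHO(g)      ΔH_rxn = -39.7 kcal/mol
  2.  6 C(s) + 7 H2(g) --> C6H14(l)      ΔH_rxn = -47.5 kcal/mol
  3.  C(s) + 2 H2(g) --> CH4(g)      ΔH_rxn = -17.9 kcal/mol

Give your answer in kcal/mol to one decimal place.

ΔH_rxn = -69.3 kcal/mol

eq. 1 as written (CH3CHO(g) already on the product side): -39.7 kcal/mol
eq. 2 as written (C6H14(l) already on the product side): -47.5 kcal/mol
eq. 3 reversed (CH4(g) must end up as a reactant): +17.9 kcal/mol
By Hess's law, ΔH_rxn = (-39.7) + (-47.5) + (+17.9) = -69.3 kcal/mol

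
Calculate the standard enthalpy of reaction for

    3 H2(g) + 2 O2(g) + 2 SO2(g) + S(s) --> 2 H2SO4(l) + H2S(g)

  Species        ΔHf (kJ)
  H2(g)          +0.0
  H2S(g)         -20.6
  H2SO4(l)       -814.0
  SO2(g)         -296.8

Products: 2·(-814.0) + 1·(-20.6) = -1648.6
Reactants: 3·(+0.0) + 2·(+0.0) + 2·(-296.8) + 1·(+0.0) = -593.6
ΔHrxn = (-1648.6) − (-593.6) = -1055.0 kJ

ΔHrxn = -1055.0 kJ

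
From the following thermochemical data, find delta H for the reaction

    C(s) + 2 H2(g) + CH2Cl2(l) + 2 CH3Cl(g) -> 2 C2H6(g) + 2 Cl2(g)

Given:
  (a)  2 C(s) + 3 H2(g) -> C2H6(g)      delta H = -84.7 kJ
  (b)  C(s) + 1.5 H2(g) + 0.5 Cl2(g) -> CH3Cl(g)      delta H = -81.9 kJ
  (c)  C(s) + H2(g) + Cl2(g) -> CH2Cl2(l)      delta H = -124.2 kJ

(a) × 2 (×2 to match 2 C2H6(g) in the target): (2)·(-84.7) = -169.4 kJ
(b) reversed and × 2 (reverse to put CH3Cl(g) on the reactant side; ×2 to match 2 CH3Cl(g) in the target): (-2)·(-81.9) = +163.8 kJ
(c) reversed (reverse to put CH2Cl2(l) on the reactant side): +124.2 kJ
Summing the manipulated equations, delta H = (-169.4) + (+163.8) + (+124.2) = 118.6 kJ

delta H = 118.6 kJ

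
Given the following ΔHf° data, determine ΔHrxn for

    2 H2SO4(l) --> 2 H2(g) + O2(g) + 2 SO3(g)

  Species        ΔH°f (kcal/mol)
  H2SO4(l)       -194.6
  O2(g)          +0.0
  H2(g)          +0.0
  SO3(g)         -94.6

Products: 2·(+0.0) + 1·(+0.0) + 2·(-94.6) = -189.2
Reactants: 2·(-194.6) = -389.2
ΔHrxn = (-189.2) − (-389.2) = 200.0 kcal/mol

ΔHrxn = 200.0 kcal/mol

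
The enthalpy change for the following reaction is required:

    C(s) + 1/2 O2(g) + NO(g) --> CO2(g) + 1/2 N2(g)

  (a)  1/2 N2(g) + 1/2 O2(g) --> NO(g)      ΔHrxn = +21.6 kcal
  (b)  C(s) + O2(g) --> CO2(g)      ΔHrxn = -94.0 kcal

(a) reversed (reverse to put NO(g) on the reactant side): -21.6 kcal
(b) as written (CO2(g) already on the product side): -94.0 kcal
Since enthalpy is a state function, ΔHrxn = (-1)·(+21.6) + (1)·(-94.0) = -115.6 kcal

ΔHrxn = -115.6 kcal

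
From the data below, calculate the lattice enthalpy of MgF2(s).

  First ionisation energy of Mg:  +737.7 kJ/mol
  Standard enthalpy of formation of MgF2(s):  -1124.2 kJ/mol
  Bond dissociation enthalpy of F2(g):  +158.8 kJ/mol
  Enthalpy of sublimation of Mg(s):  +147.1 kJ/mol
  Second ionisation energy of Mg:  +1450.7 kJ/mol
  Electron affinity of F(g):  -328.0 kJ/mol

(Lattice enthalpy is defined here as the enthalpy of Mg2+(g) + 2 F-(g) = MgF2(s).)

U = -2962.5 kJ/mol

ΔHf° = 1·ΔHsub + 1·(ΣIE) + 1·D(F2) + 2·EA + U
-1124.2 = 1·(+147.1) + 1·(+2188.4) + 1·(+158.8) + 2·(-328.0) + U
U = -1124.2 − (+1838.3) = -2962.5 kJ/mol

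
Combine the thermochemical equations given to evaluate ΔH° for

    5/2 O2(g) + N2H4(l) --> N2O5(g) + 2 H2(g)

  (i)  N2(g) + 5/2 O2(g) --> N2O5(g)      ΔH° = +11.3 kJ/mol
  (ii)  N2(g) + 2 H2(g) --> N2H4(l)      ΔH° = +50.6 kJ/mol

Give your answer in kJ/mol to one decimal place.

(i) as written (N2O5(g) already on the product side): +11.3 kJ/mol
(ii) reversed (N2H4(l) must end up as a reactant): -50.6 kJ/mol
Combining the equations, ΔH° = (+11.3) + (-50.6) = -39.3 kJ/mol

ΔH° = -39.3 kJ/mol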